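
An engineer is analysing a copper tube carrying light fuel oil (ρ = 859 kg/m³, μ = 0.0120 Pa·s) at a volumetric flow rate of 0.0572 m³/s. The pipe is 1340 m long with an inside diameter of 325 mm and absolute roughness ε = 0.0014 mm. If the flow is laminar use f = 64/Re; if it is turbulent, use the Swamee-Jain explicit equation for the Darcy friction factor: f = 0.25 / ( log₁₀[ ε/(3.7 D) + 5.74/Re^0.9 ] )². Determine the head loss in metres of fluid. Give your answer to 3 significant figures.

Cross-sectional area A = πD²/4 = π(0.325)²/4 = 0.08296 m²; mean velocity V = Q/A = 0.0572/0.08296 = 0.6895 m/s.
Reynolds number Re = ρVD/μ = 859 · 0.6895 · 0.325 / 0.012 = 1.604e+04.
Re > 4000 → turbulent. Relative roughness ε/D = 1.4e-06/0.325 = 4.31e-06. Swamee-Jain: f = 0.25/(log₁₀[4.31e-06/3.7 + 5.74/1.604e+04^0.9])² = 0.25/(log₁₀[1.16e-06 + 0.000942])² = 0.25/(-3.025)² = 0.02732.
Darcy-Weisbach: ΔP = f(L/D)(ρV²/2) = 0.02732·(1340/0.325)·(859·0.6895²/2) = 0.02732·4123·204.2 = 2.3e+04 Pa.
Head loss h_f = ΔP/(ρg) = 2.3e+04/(859·9.81) = 2.73 m.

h_f ≈ 2.73 m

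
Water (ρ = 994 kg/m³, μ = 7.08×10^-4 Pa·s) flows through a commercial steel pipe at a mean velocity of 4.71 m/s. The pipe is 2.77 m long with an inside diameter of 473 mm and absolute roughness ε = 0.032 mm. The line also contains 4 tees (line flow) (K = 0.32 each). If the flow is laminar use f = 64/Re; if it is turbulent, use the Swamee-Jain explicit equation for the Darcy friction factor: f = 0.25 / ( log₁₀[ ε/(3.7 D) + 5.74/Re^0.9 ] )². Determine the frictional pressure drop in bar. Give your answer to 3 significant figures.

ΔP ≈ 0.149 bar

Reynolds number Re = ρVD/μ = 994 · 4.71 · 0.473 / 0.000708 = 3.128e+06.
Re > 4000 → turbulent. Relative roughness ε/D = 3.2e-05/0.473 = 6.77e-05. Swamee-Jain: f = 0.25/(log₁₀[6.77e-05/3.7 + 5.74/3.128e+06^0.9])² = 0.25/(log₁₀[1.83e-05 + 8.19e-06])² = 0.25/(-4.577)² = 0.01193.
Total minor-loss coefficient ΣK = 4·0.32 = 1.28.
ΔP = [f·L/D + ΣK]·(ρV²/2) = [0.01193·2.77/0.473 + 1.28]·(994·4.71²/2) = [0.06988 + 1.28]·1.103e+04 = 1.488e+04 Pa.
ΔP = 1.488e+04 Pa = 0.149 bar.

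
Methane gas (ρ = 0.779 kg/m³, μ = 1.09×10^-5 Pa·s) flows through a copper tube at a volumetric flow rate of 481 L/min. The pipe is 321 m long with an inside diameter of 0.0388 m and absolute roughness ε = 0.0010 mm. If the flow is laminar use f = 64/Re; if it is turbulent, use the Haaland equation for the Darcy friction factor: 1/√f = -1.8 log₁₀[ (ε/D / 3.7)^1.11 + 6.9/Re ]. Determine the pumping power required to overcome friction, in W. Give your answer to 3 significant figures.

P ≈ 31.1 W

Q = 481 L/min = 481/60000 = 0.008017 m³/s.
Cross-sectional area A = πD²/4 = π(0.0388)²/4 = 0.001182 m²; mean velocity V = Q/A = 0.008017/0.001182 = 6.78 m/s.
Reynolds number Re = ρVD/μ = 0.779 · 6.78 · 0.0388 / 1.09e-05 = 1.88e+04.
Re > 4000 → turbulent. Relative roughness ε/D = 1e-06/0.0388 = 2.58e-05. Haaland: 1/√f = -1.8 log₁₀[(2.58e-05/3.7)^1.11 + 6.9/1.88e+04] = -1.8 log₁₀[1.89e-06 + 0.000367] = 6.18, so f = 0.02619.
Darcy-Weisbach: ΔP = f(L/D)(ρV²/2) = 0.02619·(321/0.0388)·(0.779·6.78²/2) = 0.02619·8273·17.91 = 3879 Pa.
Pumping power P = QΔP = 0.008017·3879 = 31.10 W = 31.1 W.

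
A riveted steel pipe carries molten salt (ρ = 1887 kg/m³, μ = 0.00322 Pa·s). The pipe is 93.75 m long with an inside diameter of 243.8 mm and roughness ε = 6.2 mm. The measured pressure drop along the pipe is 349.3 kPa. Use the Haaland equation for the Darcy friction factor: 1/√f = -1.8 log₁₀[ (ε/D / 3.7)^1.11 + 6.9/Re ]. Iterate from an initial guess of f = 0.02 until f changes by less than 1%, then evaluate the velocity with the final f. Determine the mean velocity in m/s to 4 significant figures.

Rearranging Darcy-Weisbach: V = √(2·ΔP·D/(f·L·ρ)). With ε/D = 0.0062/0.2438 = 0.0254, iterate starting from f = 0.02:
  f = 0.02 → V = √(2·3.493e+05·0.2438/(0.02·93.75·1887)) = 6.938 m/s; Re = ρVD/μ = 9.913e+05; f → 0.05358
  f = 0.05358 → V = 4.239 m/s; Re = 6.056e+05; f → 0.05361
Converged (Δf/f < 1%). With the final f = 0.05361: V = √(2·3.493e+05·0.2438/(0.05361·93.75·1887)) = 4.238 m/s.

V ≈ 4.238 m/s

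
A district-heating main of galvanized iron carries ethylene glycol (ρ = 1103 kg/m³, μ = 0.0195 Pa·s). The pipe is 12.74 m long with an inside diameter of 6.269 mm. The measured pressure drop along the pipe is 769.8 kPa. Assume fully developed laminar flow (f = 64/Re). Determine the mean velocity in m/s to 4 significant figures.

For laminar flow, f = 64/Re with Re = ρVD/μ, so Darcy-Weisbach reduces to ΔP = 32μLV/D². Solving for V: V = ΔP·D²/(32μL) = 7.698e+05·(0.006269)²/(32·0.0195·12.74) = 3.806 m/s.
Check: Re = ρVD/μ = 1103·3.806·0.006269/0.0195 = 1349 < 2300, so the laminar assumption holds.

V ≈ 3.806 m/s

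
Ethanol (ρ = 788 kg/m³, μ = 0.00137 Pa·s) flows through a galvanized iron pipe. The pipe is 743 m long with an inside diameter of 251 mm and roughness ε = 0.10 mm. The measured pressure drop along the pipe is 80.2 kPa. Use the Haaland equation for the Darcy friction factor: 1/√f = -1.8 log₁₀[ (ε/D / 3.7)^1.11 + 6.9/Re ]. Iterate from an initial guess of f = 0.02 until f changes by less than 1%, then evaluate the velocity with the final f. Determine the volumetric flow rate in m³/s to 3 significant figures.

Rearranging Darcy-Weisbach: V = √(2·ΔP·D/(f·L·ρ)). With ε/D = 0.0001/0.251 = 0.000398, iterate starting from f = 0.02:
  f = 0.02 → V = √(2·8.02e+04·0.251/(0.02·743·788)) = 1.854 m/s; Re = ρVD/μ = 2.677e+05; f → 0.01762
  f = 0.01762 → V = 1.976 m/s; Re = 2.852e+05; f → 0.01753
Converged (Δf/f < 1%). With the final f = 0.01753: V = √(2·8.02e+04·0.251/(0.01753·743·788)) = 1.981 m/s.
Q = V·A = 1.981·(π/4·0.251²) = 0.09801 m³/s = 0.0980 m³/s.

Q ≈ 0.0980 m³/s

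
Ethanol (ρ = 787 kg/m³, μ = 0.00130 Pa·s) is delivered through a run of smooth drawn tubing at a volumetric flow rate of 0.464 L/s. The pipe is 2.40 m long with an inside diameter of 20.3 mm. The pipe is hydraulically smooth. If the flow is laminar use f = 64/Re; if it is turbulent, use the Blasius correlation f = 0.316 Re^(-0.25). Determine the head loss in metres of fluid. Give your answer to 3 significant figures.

Q = 0.464 L/s = 0.464/1000 = 0.000464 m³/s.
Cross-sectional area A = πD²/4 = π(0.0203)²/4 = 0.0003237 m²; mean velocity V = Q/A = 0.000464/0.0003237 = 1.434 m/s.
Reynolds number Re = ρVD/μ = 787 · 1.434 · 0.0203 / 0.0013 = 1.762e+04.
Re > 4000 → turbulent. Smooth-pipe (Blasius): f = 0.316 Re^(-0.25) = 0.316/(1.762e+04)^0.25 = 0.02743.
Darcy-Weisbach: ΔP = f(L/D)(ρV²/2) = 0.02743·(2.4/0.0203)·(787·1.434²/2) = 0.02743·118.2·808.8 = 2623 Pa.
Head loss h_f = ΔP/(ρg) = 2623/(787·9.81) = 0.340 m.

h_f ≈ 0.340 m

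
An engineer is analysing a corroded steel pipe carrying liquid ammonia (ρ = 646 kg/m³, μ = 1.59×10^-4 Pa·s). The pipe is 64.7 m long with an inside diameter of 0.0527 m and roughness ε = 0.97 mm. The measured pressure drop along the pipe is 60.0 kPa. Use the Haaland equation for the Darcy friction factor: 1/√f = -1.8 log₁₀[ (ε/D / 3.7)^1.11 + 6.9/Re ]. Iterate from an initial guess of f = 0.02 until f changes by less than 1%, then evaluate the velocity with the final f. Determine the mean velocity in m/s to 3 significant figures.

Rearranging Darcy-Weisbach: V = √(2·ΔP·D/(f·L·ρ)). With ε/D = 0.00097/0.0527 = 0.0184, iterate starting from f = 0.02:
  f = 0.02 → V = √(2·6e+04·0.0527/(0.02·64.7·646)) = 2.751 m/s; Re = ρVD/μ = 5.889e+05; f → 0.04729
  f = 0.04729 → V = 1.789 m/s; Re = 3.83e+05; f → 0.04732
Converged (Δf/f < 1%). With the final f = 0.04732: V = √(2·6e+04·0.0527/(0.04732·64.7·646)) = 1.788 m/s.

V ≈ 1.79 m/s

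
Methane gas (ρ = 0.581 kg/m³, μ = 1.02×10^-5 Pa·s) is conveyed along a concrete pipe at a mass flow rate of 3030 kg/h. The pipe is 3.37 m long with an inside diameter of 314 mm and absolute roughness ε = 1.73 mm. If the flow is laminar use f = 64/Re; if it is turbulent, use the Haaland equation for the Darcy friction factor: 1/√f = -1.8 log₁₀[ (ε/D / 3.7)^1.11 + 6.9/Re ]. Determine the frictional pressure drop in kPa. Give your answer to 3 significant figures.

ṁ = 3030 kg/h = 3030/3600 = 0.8417 kg/s.
A = πD²/4 = π(0.314)²/4 = 0.07744 m²; mean velocity V = ṁ/(ρA) = 0.8417/(0.581 · 0.07744) = 18.71 m/s.
Reynolds number Re = ρVD/μ = 0.581 · 18.71 · 0.314 / 1.02e-05 = 3.346e+05.
Re > 4000 → turbulent. Relative roughness ε/D = 0.00173/0.314 = 0.00551. Haaland: 1/√f = -1.8 log₁₀[(0.00551/3.7)^1.11 + 6.9/3.346e+05] = -1.8 log₁₀[0.000728 + 2.06e-05] = 5.627, so f = 0.03159.
Darcy-Weisbach: ΔP = f(L/D)(ρV²/2) = 0.03159·(3.37/0.314)·(0.581·18.71²/2) = 0.03159·10.73·101.7 = 34.46 Pa.
ΔP = 34.46 Pa = 0.0345 kPa.

ΔP ≈ 0.0345 kPa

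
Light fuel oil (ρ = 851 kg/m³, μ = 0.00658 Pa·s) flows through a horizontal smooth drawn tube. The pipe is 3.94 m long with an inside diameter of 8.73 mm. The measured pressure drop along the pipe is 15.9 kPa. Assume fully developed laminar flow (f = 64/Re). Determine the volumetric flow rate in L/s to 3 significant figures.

Q ≈ 0.0874 L/s

For laminar flow, f = 64/Re with Re = ρVD/μ, so Darcy-Weisbach reduces to ΔP = 32μLV/D². Solving for V: V = ΔP·D²/(32μL) = 1.59e+04·(0.00873)²/(32·0.00658·3.94) = 1.461 m/s.
Check: Re = ρVD/μ = 851·1.461·0.00873/0.00658 = 1649 < 2300, so the laminar assumption holds.
Q = V·A = 1.461·(π/4·0.00873²) = 8.743e-05 m³/s = 0.0874 L/s.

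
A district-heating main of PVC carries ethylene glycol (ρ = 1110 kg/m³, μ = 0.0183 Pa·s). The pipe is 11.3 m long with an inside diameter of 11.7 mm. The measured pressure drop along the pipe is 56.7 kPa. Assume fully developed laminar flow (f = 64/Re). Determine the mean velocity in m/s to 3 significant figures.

For laminar flow, f = 64/Re with Re = ρVD/μ, so Darcy-Weisbach reduces to ΔP = 32μLV/D². Solving for V: V = ΔP·D²/(32μL) = 5.67e+04·(0.0117)²/(32·0.0183·11.3) = 1.173 m/s.
Check: Re = ρVD/μ = 1110·1.173·0.0117/0.0183 = 832.4 < 2300, so the laminar assumption holds.

V ≈ 1.17 m/s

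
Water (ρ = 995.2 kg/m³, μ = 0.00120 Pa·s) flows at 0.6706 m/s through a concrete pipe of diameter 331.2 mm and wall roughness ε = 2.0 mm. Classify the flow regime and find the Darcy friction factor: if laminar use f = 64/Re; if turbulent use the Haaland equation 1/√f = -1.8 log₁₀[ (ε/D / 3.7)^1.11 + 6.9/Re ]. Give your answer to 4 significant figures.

f ≈ 0.03266

Re = ρVD/μ = 995.2·0.6706·0.3312/0.0012 = 1.842e+05.
Re > 4000 → turbulent. ε/D = 0.002/0.3312 = 0.00604; Haaland: 1/√f = -1.8 log₁₀[0.000806 + 3.75e-05] = 5.533, so f = 0.03266.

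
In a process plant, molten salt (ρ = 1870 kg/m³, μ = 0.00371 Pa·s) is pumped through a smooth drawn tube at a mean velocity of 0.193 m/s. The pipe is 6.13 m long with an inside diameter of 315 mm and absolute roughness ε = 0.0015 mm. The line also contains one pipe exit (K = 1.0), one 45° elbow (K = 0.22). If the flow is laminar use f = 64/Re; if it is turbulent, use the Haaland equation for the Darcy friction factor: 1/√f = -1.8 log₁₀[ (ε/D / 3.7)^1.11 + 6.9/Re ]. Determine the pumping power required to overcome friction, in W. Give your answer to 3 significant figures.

Reynolds number Re = ρVD/μ = 1870 · 0.193 · 0.315 / 0.00371 = 3.064e+04.
Re > 4000 → turbulent. Relative roughness ε/D = 1.5e-06/0.315 = 4.76e-06. Haaland: 1/√f = -1.8 log₁₀[(4.76e-06/3.7)^1.11 + 6.9/3.064e+04] = -1.8 log₁₀[2.89e-07 + 0.000225] = 6.564, so f = 0.02321.
Total minor-loss coefficient ΣK = 1·1 + 1·0.22 = 1.22.
ΔP = [f·L/D + ΣK]·(ρV²/2) = [0.02321·6.13/0.315 + 1.22]·(1870·0.193²/2) = [0.4516 + 1.22]·34.83 = 58.22 Pa.
Q = V·A = 0.193·0.07793 = 0.01504 m³/s.
Pumping power P = QΔP = 0.01504·58.22 = 0.8756 W = 0.876 W.

P ≈ 0.876 W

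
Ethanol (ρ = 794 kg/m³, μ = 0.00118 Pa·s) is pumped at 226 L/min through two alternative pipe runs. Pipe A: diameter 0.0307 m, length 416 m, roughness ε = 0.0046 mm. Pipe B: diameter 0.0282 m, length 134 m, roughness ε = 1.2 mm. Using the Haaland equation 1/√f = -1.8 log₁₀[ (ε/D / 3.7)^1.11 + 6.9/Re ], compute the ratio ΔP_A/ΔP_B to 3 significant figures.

Pipe A: V = Q/A = 0.003767/0.0007402 = 5.089 m/s; Re = 1.051e+05; ε/D = 0.00015; Haaland → f = 0.01834; ΔP_A = f(L/D)(ρV²/2) = 2.554e+06 Pa.
Pipe B: V = Q/A = 0.003767/0.0006246 = 6.031 m/s; Re = 1.144e+05; ε/D = 0.0426; Haaland → f = 0.06684; ΔP_B = f(L/D)(ρV²/2) = 4.586e+06 Pa.
ΔP_A/ΔP_B = 2.554e+06/4.586e+06 = 0.557.

ΔP_A/ΔP_B ≈ 0.557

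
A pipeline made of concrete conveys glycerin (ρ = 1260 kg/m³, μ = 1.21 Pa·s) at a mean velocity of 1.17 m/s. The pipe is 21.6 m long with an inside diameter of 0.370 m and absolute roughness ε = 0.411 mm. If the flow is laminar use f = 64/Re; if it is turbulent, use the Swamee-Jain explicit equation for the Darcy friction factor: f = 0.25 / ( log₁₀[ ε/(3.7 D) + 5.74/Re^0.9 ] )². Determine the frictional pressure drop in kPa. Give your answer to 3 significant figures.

ΔP ≈ 7.15 kPa

Reynolds number Re = ρVD/μ = 1260 · 1.17 · 0.37 / 1.21 = 450.8.
Re < 2300 → laminar flow, so f = 64/Re = 64/450.8 = 0.142 (the turbulent correlation is not needed).
Darcy-Weisbach: ΔP = f(L/D)(ρV²/2) = 0.142·(21.6/0.37)·(1260·1.17²/2) = 0.142·58.38·862.4 = 7148 Pa.
ΔP = 7148 Pa = 7.15 kPa.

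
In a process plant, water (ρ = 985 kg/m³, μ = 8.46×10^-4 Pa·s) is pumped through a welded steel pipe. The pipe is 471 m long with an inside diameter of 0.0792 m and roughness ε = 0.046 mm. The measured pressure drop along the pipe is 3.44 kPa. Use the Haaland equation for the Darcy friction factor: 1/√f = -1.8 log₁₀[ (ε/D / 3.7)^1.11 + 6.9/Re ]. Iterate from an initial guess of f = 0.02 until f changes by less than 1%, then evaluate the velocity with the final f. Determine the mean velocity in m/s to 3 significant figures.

Rearranging Darcy-Weisbach: V = √(2·ΔP·D/(f·L·ρ)). With ε/D = 4.6e-05/0.0792 = 0.000581, iterate starting from f = 0.02:
  f = 0.02 → V = √(2·3440·0.0792/(0.02·471·985)) = 0.2423 m/s; Re = ρVD/μ = 2.235e+04; f → 0.02618
  f = 0.02618 → V = 0.2118 m/s; Re = 1.953e+04; f → 0.02695
  f = 0.02695 → V = 0.2087 m/s; Re = 1.925e+04; f → 0.02704
Converged (Δf/f < 1%). With the final f = 0.02704: V = √(2·3440·0.0792/(0.02704·471·985)) = 0.2084 m/s.

V ≈ 0.208 m/s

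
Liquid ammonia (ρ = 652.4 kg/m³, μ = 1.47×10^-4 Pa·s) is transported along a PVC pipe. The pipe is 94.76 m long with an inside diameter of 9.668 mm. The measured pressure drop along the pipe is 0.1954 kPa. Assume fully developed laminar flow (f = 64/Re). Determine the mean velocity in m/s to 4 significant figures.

For laminar flow, f = 64/Re with Re = ρVD/μ, so Darcy-Weisbach reduces to ΔP = 32μLV/D². Solving for V: V = ΔP·D²/(32μL) = 195.4·(0.009668)²/(32·0.000147·94.76) = 0.04097 m/s.
Check: Re = ρVD/μ = 652.4·0.04097·0.009668/0.000147 = 1758 < 2300, so the laminar assumption holds.

V ≈ 0.04097 m/s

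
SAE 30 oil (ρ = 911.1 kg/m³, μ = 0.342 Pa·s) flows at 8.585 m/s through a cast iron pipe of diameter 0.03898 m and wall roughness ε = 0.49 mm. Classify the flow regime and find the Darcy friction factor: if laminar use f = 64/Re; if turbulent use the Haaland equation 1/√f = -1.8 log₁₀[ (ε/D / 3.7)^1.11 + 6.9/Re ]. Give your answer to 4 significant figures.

Re = ρVD/μ = 911.1·8.585·0.03898/0.342 = 891.5.
Re < 2300 → laminar, so f = 64/Re = 0.07179 (roughness is irrelevant in laminar flow).

f ≈ 0.07179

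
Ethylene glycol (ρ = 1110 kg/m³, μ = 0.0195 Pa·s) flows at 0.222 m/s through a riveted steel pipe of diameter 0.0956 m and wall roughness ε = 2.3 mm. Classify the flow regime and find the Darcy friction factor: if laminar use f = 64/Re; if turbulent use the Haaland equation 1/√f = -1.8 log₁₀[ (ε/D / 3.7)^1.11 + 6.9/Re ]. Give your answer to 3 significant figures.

f ≈ 0.0530

Re = ρVD/μ = 1110·0.222·0.0956/0.0195 = 1208.
Re < 2300 → laminar, so f = 64/Re = 0.05298 (roughness is irrelevant in laminar flow).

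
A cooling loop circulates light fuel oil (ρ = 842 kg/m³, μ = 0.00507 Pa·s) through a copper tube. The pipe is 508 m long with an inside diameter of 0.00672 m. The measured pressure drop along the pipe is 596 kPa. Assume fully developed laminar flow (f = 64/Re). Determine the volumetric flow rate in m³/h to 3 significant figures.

Q ≈ 0.0417 m³/h

For laminar flow, f = 64/Re with Re = ρVD/μ, so Darcy-Weisbach reduces to ΔP = 32μLV/D². Solving for V: V = ΔP·D²/(32μL) = 5.96e+05·(0.00672)²/(32·0.00507·508) = 0.3266 m/s.
Check: Re = ρVD/μ = 842·0.3266·0.00672/0.00507 = 364.4 < 2300, so the laminar assumption holds.
Q = V·A = 0.3266·(π/4·0.00672²) = 1.158e-05 m³/s = 0.0417 m³/h.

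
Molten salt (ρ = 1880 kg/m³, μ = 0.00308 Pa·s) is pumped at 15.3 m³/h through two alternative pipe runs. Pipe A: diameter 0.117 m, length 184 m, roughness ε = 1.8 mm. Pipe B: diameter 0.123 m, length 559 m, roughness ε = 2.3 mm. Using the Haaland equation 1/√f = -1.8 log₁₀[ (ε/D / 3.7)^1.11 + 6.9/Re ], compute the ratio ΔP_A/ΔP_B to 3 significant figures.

ΔP_A/ΔP_B ≈ 0.395

Pipe A: V = Q/A = 0.00425/0.01075 = 0.3953 m/s; Re = 2.823e+04; ε/D = 0.0154; Haaland → f = 0.0457; ΔP_A = f(L/D)(ρV²/2) = 1.056e+04 Pa.
Pipe B: V = Q/A = 0.00425/0.01188 = 0.3577 m/s; Re = 2.685e+04; ε/D = 0.0187; Haaland → f = 0.04894; ΔP_B = f(L/D)(ρV²/2) = 2.675e+04 Pa.
ΔP_A/ΔP_B = 1.056e+04/2.675e+04 = 0.395.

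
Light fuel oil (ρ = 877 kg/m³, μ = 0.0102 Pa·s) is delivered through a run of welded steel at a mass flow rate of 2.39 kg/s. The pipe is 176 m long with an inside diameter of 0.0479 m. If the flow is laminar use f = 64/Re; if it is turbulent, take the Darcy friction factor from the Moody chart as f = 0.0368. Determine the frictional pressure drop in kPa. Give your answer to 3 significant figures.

ΔP ≈ 136 kPa

A = πD²/4 = π(0.0479)²/4 = 0.001802 m²; mean velocity V = ṁ/(ρA) = 2.39/(877 · 0.001802) = 1.512 m/s.
Reynolds number Re = ρVD/μ = 877 · 1.512 · 0.0479 / 0.0102 = 6228.
Re > 4000 → turbulent; use the Moody-chart value f = 0.0368.
Darcy-Weisbach: ΔP = f(L/D)(ρV²/2) = 0.0368·(176/0.0479)·(877·1.512²/2) = 0.0368·3674·1003 = 1.356e+05 Pa.
ΔP = 1.356e+05 Pa = 136 kPa.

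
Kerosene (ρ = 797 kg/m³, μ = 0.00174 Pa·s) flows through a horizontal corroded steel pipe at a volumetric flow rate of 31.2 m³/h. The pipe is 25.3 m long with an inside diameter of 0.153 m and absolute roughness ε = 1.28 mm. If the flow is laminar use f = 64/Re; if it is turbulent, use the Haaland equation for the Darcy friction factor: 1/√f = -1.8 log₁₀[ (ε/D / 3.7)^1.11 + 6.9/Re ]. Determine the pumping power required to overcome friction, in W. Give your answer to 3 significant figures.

Q = 31.2 m³/h = 31.2/3600 = 0.008667 m³/s.
Cross-sectional area A = πD²/4 = π(0.153)²/4 = 0.01839 m²; mean velocity V = Q/A = 0.008667/0.01839 = 0.4714 m/s.
Reynolds number Re = ρVD/μ = 797 · 0.4714 · 0.153 / 0.00174 = 3.304e+04.
Re > 4000 → turbulent. Relative roughness ε/D = 0.00128/0.153 = 0.00837. Haaland: 1/√f = -1.8 log₁₀[(0.00837/3.7)^1.11 + 6.9/3.304e+04] = -1.8 log₁₀[0.00116 + 0.000209] = 5.156, so f = 0.03761.
Darcy-Weisbach: ΔP = f(L/D)(ρV²/2) = 0.03761·(25.3/0.153)·(797·0.4714²/2) = 0.03761·165.4·88.55 = 550.7 Pa.
Pumping power P = QΔP = 0.008667·550.7 = 4.773 W = 4.77 W.

P ≈ 4.77 W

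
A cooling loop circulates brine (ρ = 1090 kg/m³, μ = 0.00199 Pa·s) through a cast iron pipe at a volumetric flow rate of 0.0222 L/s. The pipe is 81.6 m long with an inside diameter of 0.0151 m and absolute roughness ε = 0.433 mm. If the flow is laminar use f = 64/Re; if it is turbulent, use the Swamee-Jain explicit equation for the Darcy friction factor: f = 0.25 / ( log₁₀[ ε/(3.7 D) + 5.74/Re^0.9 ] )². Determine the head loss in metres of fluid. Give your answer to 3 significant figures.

h_f ≈ 0.264 m

Q = 0.0222 L/s = 0.0222/1000 = 2.22e-05 m³/s.
Cross-sectional area A = πD²/4 = π(0.0151)²/4 = 0.0001791 m²; mean velocity V = Q/A = 2.22e-05/0.0001791 = 0.124 m/s.
Reynolds number Re = ρVD/μ = 1090 · 0.124 · 0.0151 / 0.00199 = 1025.
Re < 2300 → laminar flow, so f = 64/Re = 64/1025 = 0.06242 (the turbulent correlation is not needed).
Darcy-Weisbach: ΔP = f(L/D)(ρV²/2) = 0.06242·(81.6/0.0151)·(1090·0.124²/2) = 0.06242·5404·8.376 = 2825 Pa.
Head loss h_f = ΔP/(ρg) = 2825/(1090·9.81) = 0.264 m.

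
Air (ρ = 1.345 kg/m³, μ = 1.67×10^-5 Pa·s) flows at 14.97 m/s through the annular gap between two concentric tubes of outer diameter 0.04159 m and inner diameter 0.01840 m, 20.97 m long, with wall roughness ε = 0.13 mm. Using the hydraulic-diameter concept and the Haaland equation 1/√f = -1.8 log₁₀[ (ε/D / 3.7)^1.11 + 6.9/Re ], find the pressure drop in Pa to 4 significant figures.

Hydraulic diameter D_h = 4A/P = D_o - D_i = 0.04159 - 0.0184 = 0.02319 m.
Re = ρVD_h/μ = 1.345·14.97·0.02319/1.67e-05 = 2.796e+04.
ε/D_h = 0.00013/0.02319 = 0.00561; Haaland gives 1/√f = -1.8 log₁₀[0.000742+0.000247] = 5.409, so f = 0.03418.
ΔP = f(L/D_h)(ρV²/2) = 0.03418·20.97/0.02319·150.7 = 4658 Pa.

ΔP ≈ 4658 Pa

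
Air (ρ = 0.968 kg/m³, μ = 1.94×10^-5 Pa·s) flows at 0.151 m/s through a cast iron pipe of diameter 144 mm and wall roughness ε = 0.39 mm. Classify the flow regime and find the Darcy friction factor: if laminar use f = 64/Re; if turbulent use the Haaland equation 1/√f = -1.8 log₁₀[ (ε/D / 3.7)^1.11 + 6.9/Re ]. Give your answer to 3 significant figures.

Re = ρVD/μ = 0.968·0.151·0.144/1.94e-05 = 1085.
Re < 2300 → laminar, so f = 64/Re = 0.05899 (roughness is irrelevant in laminar flow).

f ≈ 0.0590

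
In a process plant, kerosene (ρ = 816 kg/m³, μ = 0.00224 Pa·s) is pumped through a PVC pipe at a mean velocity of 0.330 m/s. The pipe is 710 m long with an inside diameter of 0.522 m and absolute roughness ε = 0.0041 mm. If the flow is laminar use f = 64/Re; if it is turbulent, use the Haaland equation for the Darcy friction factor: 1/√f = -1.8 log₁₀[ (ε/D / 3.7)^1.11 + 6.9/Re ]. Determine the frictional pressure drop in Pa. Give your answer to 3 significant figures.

Reynolds number Re = ρVD/μ = 816 · 0.33 · 0.522 / 0.00224 = 6.275e+04.
Re > 4000 → turbulent. Relative roughness ε/D = 4.1e-06/0.522 = 7.85e-06. Haaland: 1/√f = -1.8 log₁₀[(7.85e-06/3.7)^1.11 + 6.9/6.275e+04] = -1.8 log₁₀[5.05e-07 + 0.00011] = 7.122, so f = 0.01971.
Darcy-Weisbach: ΔP = f(L/D)(ρV²/2) = 0.01971·(710/0.522)·(816·0.33²/2) = 0.01971·1360·44.43 = 1191 Pa.

ΔP ≈ 1190 Pa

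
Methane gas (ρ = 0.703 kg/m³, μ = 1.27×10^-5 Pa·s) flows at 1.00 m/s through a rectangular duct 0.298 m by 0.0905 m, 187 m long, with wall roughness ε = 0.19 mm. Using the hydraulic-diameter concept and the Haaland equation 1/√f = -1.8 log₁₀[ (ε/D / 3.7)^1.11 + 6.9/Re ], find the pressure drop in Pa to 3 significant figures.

ΔP ≈ 16.5 Pa

Hydraulic diameter D_h = 4A/P = 4·(0.298·0.0905)/(2·(0.298+0.0905)) = 0.1079/0.777 = 0.1388 m.
Re = ρVD_h/μ = 0.703·1·0.1388/1.27e-05 = 7685.
ε/D_h = 0.00019/0.1388 = 0.00137; Haaland gives 1/√f = -1.8 log₁₀[0.000155+0.000898] = 5.36, so f = 0.03481.
ΔP = f(L/D_h)(ρV²/2) = 0.03481·187/0.1388·0.3515 = 16.48 Pa.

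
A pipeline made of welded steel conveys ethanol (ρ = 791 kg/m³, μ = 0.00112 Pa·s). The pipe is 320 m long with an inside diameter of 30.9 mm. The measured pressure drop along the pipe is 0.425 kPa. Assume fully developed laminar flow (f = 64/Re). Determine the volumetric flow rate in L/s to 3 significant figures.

Q ≈ 0.0265 L/s

For laminar flow, f = 64/Re with Re = ρVD/μ, so Darcy-Weisbach reduces to ΔP = 32μLV/D². Solving for V: V = ΔP·D²/(32μL) = 425·(0.0309)²/(32·0.00112·320) = 0.03538 m/s.
Check: Re = ρVD/μ = 791·0.03538·0.0309/0.00112 = 772.2 < 2300, so the laminar assumption holds.
Q = V·A = 0.03538·(π/4·0.0309²) = 2.653e-05 m³/s = 0.0265 L/s.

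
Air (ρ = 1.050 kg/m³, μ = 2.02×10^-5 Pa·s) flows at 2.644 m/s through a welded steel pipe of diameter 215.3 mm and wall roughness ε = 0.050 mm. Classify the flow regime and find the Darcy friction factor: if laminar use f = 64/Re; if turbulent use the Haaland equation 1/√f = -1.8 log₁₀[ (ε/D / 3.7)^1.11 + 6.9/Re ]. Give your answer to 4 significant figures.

f ≈ 0.02390

Re = ρVD/μ = 1.05·2.644·0.2153/2.02e-05 = 2.959e+04.
Re > 4000 → turbulent. ε/D = 5e-05/0.2153 = 0.000232; Haaland: 1/√f = -1.8 log₁₀[2.17e-05 + 0.000233] = 6.469, so f = 0.0239.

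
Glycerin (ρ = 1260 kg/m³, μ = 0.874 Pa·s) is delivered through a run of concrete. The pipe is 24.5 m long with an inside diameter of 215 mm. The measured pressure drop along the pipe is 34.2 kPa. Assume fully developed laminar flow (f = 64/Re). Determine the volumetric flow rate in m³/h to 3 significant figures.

Q ≈ 302 m³/h

For laminar flow, f = 64/Re with Re = ρVD/μ, so Darcy-Weisbach reduces to ΔP = 32μLV/D². Solving for V: V = ΔP·D²/(32μL) = 3.42e+04·(0.215)²/(32·0.874·24.5) = 2.307 m/s.
Check: Re = ρVD/μ = 1260·2.307·0.215/0.874 = 715.1 < 2300, so the laminar assumption holds.
Q = V·A = 2.307·(π/4·0.215²) = 0.08376 m³/s = 302 m³/h.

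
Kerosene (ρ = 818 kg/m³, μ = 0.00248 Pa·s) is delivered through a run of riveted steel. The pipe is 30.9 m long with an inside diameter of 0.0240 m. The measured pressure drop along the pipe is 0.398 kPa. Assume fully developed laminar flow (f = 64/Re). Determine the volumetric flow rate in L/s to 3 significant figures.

For laminar flow, f = 64/Re with Re = ρVD/μ, so Darcy-Weisbach reduces to ΔP = 32μLV/D². Solving for V: V = ΔP·D²/(32μL) = 398·(0.024)²/(32·0.00248·30.9) = 0.09349 m/s.
Check: Re = ρVD/μ = 818·0.09349·0.024/0.00248 = 740 < 2300, so the laminar assumption holds.
Q = V·A = 0.09349·(π/4·0.024²) = 4.229e-05 m³/s = 0.0423 L/s.

Q ≈ 0.0423 L/s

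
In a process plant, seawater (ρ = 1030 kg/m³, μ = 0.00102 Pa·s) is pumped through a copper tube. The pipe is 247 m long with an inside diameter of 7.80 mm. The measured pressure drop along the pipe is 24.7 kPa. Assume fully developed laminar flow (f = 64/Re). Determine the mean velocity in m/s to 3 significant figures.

For laminar flow, f = 64/Re with Re = ρVD/μ, so Darcy-Weisbach reduces to ΔP = 32μLV/D². Solving for V: V = ΔP·D²/(32μL) = 2.47e+04·(0.0078)²/(32·0.00102·247) = 0.1864 m/s.
Check: Re = ρVD/μ = 1030·0.1864·0.0078/0.00102 = 1468 < 2300, so the laminar assumption holds.

V ≈ 0.186 m/s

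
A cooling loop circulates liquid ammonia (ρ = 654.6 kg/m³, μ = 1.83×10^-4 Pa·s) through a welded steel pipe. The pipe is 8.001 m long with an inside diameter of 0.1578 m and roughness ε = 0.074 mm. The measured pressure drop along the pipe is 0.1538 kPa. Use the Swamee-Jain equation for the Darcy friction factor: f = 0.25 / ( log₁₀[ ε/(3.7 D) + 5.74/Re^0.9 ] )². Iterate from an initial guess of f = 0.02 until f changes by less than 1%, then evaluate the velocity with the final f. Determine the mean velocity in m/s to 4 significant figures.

Rearranging Darcy-Weisbach: V = √(2·ΔP·D/(f·L·ρ)). With ε/D = 7.4e-05/0.1578 = 0.000469, iterate starting from f = 0.02:
  f = 0.02 → V = √(2·153.8·0.1578/(0.02·8.001·654.6)) = 0.6807 m/s; Re = ρVD/μ = 3.842e+05; f → 0.01785
  f = 0.01785 → V = 0.7206 m/s; Re = 4.068e+05; f → 0.01778
Converged (Δf/f < 1%). With the final f = 0.01778: V = √(2·153.8·0.1578/(0.01778·8.001·654.6)) = 0.7219 m/s.

V ≈ 0.7219 m/s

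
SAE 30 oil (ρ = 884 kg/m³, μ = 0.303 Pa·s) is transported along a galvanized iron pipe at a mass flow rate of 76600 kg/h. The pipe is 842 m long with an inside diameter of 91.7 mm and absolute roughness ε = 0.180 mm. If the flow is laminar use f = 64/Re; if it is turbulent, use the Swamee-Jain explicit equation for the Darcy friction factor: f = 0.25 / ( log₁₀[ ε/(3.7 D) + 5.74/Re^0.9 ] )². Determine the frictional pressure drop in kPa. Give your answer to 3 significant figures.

ΔP ≈ 3540 kPa

ṁ = 76600 kg/h = 76600/3600 = 21.28 kg/s.
A = πD²/4 = π(0.0917)²/4 = 0.006604 m²; mean velocity V = ṁ/(ρA) = 21.28/(884 · 0.006604) = 3.645 m/s.
Reynolds number Re = ρVD/μ = 884 · 3.645 · 0.0917 / 0.303 = 975.
Re < 2300 → laminar flow, so f = 64/Re = 64/975 = 0.06564 (the turbulent correlation is not needed).
Darcy-Weisbach: ΔP = f(L/D)(ρV²/2) = 0.06564·(842/0.0917)·(884·3.645²/2) = 0.06564·9182·5871 = 3.538e+06 Pa.
ΔP = 3.538e+06 Pa = 3540 kPa.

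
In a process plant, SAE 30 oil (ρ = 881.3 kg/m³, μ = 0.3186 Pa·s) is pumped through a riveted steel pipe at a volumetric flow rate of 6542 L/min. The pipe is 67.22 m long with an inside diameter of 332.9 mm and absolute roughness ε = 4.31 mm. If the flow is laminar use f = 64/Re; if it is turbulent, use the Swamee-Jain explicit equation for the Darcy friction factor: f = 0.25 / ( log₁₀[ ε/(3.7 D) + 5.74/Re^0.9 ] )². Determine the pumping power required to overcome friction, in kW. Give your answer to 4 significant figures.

P ≈ 0.8446 kW

Q = 6542 L/min = 6542/60000 = 0.109 m³/s.
Cross-sectional area A = πD²/4 = π(0.3329)²/4 = 0.08704 m²; mean velocity V = Q/A = 0.109/0.08704 = 1.253 m/s.
Reynolds number Re = ρVD/μ = 881.3 · 1.253 · 0.3329 / 0.319 = 1154.
Re < 2300 → laminar flow, so f = 64/Re = 64/1154 = 0.05548 (the turbulent correlation is not needed).
Darcy-Weisbach: ΔP = f(L/D)(ρV²/2) = 0.05548·(67.22/0.3329)·(881.3·1.253²/2) = 0.05548·201.9·691.5 = 7747 Pa.
Pumping power P = QΔP = 0.109·7747 = 844.63 W = 0.8446 kW.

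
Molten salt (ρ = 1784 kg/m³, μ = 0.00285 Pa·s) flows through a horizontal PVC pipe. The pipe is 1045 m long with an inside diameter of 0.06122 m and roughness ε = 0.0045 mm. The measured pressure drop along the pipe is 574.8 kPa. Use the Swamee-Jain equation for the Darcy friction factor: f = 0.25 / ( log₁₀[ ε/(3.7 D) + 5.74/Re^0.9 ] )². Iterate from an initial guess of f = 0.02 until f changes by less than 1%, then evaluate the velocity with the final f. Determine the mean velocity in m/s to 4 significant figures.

Rearranging Darcy-Weisbach: V = √(2·ΔP·D/(f·L·ρ)). With ε/D = 4.5e-06/0.06122 = 7.35e-05, iterate starting from f = 0.02:
  f = 0.02 → V = √(2·5.748e+05·0.06122/(0.02·1045·1784)) = 1.374 m/s; Re = ρVD/μ = 5.265e+04; f → 0.02083
  f = 0.02083 → V = 1.346 m/s; Re = 5.159e+04; f → 0.02092
Converged (Δf/f < 1%). With the final f = 0.02092: V = √(2·5.748e+05·0.06122/(0.02092·1045·1784)) = 1.343 m/s.

V ≈ 1.343 m/s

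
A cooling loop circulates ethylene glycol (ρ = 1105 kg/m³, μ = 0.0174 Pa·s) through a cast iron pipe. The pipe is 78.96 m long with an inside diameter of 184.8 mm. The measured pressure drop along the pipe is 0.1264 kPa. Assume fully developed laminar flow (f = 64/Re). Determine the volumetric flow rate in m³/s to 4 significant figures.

Q ≈ 0.002634 m³/s

For laminar flow, f = 64/Re with Re = ρVD/μ, so Darcy-Weisbach reduces to ΔP = 32μLV/D². Solving for V: V = ΔP·D²/(32μL) = 126.4·(0.1848)²/(32·0.0174·78.96) = 0.09818 m/s.
Check: Re = ρVD/μ = 1105·0.09818·0.1848/0.0174 = 1152 < 2300, so the laminar assumption holds.
Q = V·A = 0.09818·(π/4·0.1848²) = 0.002634 m³/s = 0.002634 m³/s.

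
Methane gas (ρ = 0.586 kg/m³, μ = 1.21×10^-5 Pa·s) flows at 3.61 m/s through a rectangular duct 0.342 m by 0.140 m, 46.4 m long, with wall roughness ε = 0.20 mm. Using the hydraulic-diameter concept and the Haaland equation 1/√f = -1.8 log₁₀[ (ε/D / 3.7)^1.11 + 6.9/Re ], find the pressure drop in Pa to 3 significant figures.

ΔP ≈ 22.3 Pa

Hydraulic diameter D_h = 4A/P = 4·(0.342·0.14)/(2·(0.342+0.14)) = 0.1915/0.964 = 0.1987 m.
Re = ρVD_h/μ = 0.586·3.61·0.1987/1.21e-05 = 3.473e+04.
ε/D_h = 0.0002/0.1987 = 0.00101; Haaland gives 1/√f = -1.8 log₁₀[0.00011+0.000199] = 6.318, so f = 0.02505.
ΔP = f(L/D_h)(ρV²/2) = 0.02505·46.4/0.1987·3.818 = 22.34 Pa.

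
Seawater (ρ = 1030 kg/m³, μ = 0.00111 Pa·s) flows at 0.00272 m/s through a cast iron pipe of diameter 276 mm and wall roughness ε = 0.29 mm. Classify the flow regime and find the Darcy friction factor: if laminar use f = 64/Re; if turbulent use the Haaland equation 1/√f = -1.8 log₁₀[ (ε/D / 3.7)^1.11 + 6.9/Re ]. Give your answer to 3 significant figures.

f ≈ 0.0919

Re = ρVD/μ = 1030·0.00272·0.276/0.00111 = 696.6.
Re < 2300 → laminar, so f = 64/Re = 0.09187 (roughness is irrelevant in laminar flow).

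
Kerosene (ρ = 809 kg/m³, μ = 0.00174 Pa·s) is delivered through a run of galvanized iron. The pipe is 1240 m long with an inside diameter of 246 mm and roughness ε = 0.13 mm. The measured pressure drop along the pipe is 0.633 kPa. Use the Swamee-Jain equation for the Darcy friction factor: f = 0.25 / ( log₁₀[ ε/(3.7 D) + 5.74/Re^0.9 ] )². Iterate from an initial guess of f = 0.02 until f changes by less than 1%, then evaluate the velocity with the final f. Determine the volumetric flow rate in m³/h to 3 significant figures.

Q ≈ 17.2 m³/h

Rearranging Darcy-Weisbach: V = √(2·ΔP·D/(f·L·ρ)). With ε/D = 0.00013/0.246 = 0.000528, iterate starting from f = 0.02:
  f = 0.02 → V = √(2·633·0.246/(0.02·1240·809)) = 0.1246 m/s; Re = ρVD/μ = 1.425e+04; f → 0.02924
  f = 0.02924 → V = 0.103 m/s; Re = 1.179e+04; f → 0.0306
  f = 0.0306 → V = 0.1007 m/s; Re = 1.152e+04; f → 0.03078
Converged (Δf/f < 1%). With the final f = 0.03078: V = √(2·633·0.246/(0.03078·1240·809)) = 0.1004 m/s.
Q = V·A = 0.1004·(π/4·0.246²) = 0.004774 m³/s = 17.2 m³/h.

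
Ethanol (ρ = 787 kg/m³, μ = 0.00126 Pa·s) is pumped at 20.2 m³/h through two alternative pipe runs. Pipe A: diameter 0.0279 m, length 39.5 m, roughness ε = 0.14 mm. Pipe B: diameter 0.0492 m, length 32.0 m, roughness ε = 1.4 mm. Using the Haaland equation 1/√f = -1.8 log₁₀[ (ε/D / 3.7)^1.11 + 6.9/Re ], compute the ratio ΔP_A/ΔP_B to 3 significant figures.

ΔP_A/ΔP_B ≈ 11.6

Pipe A: V = Q/A = 0.005611/0.0006114 = 9.178 m/s; Re = 1.599e+05; ε/D = 0.00502; Haaland → f = 0.031; ΔP_A = f(L/D)(ρV²/2) = 1.455e+06 Pa.
Pipe B: V = Q/A = 0.005611/0.001901 = 2.951 m/s; Re = 9.07e+04; ε/D = 0.0285; Haaland → f = 0.0564; ΔP_B = f(L/D)(ρV²/2) = 1.257e+05 Pa.
ΔP_A/ΔP_B = 1.455e+06/1.257e+05 = 11.6.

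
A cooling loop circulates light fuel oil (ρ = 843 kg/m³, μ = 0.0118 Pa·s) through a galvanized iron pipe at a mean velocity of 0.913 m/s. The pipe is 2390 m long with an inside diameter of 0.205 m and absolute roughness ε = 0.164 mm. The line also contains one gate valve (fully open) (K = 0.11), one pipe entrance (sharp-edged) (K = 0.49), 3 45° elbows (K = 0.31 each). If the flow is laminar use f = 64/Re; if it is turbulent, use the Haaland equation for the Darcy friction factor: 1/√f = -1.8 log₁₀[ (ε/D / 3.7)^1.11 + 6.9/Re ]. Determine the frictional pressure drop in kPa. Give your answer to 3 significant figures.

ΔP ≈ 122 kPa

Reynolds number Re = ρVD/μ = 843 · 0.913 · 0.205 / 0.0118 = 1.337e+04.
Re > 4000 → turbulent. Relative roughness ε/D = 0.000164/0.205 = 0.0008. Haaland: 1/√f = -1.8 log₁₀[(0.0008/3.7)^1.11 + 6.9/1.337e+04] = -1.8 log₁₀[8.55e-05 + 0.000516] = 5.797, so f = 0.02975.
Total minor-loss coefficient ΣK = 1·0.11 + 1·0.49 + 3·0.31 = 1.53.
ΔP = [f·L/D + ΣK]·(ρV²/2) = [0.02975·2390/0.205 + 1.53]·(843·0.913²/2) = [346.9 + 1.53]·351.3 = 1.224e+05 Pa.
ΔP = 1.224e+05 Pa = 122 kPa.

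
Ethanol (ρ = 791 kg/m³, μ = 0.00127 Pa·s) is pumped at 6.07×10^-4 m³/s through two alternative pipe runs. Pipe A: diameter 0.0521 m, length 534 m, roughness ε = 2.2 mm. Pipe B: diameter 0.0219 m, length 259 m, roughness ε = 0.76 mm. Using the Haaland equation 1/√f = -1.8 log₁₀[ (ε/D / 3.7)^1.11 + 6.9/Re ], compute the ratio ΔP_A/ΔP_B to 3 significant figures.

Pipe A: V = Q/A = 0.000607/0.002132 = 0.2847 m/s; Re = 9239; ε/D = 0.0422; Haaland → f = 0.06918; ΔP_A = f(L/D)(ρV²/2) = 2.274e+04 Pa.
Pipe B: V = Q/A = 0.000607/0.0003767 = 1.611 m/s; Re = 2.198e+04; ε/D = 0.0347; Haaland → f = 0.06222; ΔP_B = f(L/D)(ρV²/2) = 7.557e+05 Pa.
ΔP_A/ΔP_B = 2.274e+04/7.557e+05 = 0.0301.

ΔP_A/ΔP_B ≈ 0.0301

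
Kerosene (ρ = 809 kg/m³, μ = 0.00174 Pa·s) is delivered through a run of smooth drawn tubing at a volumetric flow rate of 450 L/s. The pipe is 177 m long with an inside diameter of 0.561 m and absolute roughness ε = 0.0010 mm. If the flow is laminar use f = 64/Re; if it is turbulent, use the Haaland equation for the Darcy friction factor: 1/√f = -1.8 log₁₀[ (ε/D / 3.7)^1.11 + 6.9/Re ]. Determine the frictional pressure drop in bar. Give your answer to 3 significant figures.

ΔP ≈ 0.0558 bar

Q = 450 L/s = 450/1000 = 0.45 m³/s.
Cross-sectional area A = πD²/4 = π(0.561)²/4 = 0.2472 m²; mean velocity V = Q/A = 0.45/0.2472 = 1.821 m/s.
Reynolds number Re = ρVD/μ = 809 · 1.821 · 0.561 / 0.00174 = 4.749e+05.
Re > 4000 → turbulent. Relative roughness ε/D = 1e-06/0.561 = 1.78e-06. Haaland: 1/√f = -1.8 log₁₀[(1.78e-06/3.7)^1.11 + 6.9/4.749e+05] = -1.8 log₁₀[9.73e-08 + 1.45e-05] = 8.703, so f = 0.0132.
Darcy-Weisbach: ΔP = f(L/D)(ρV²/2) = 0.0132·(177/0.561)·(809·1.821²/2) = 0.0132·315.5·1341 = 5585 Pa.
ΔP = 5585 Pa = 0.0558 bar.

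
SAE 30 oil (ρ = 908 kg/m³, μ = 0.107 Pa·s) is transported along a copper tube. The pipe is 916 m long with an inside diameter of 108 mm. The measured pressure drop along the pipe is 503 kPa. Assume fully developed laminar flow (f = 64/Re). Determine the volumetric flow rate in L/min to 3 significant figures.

For laminar flow, f = 64/Re with Re = ρVD/μ, so Darcy-Weisbach reduces to ΔP = 32μLV/D². Solving for V: V = ΔP·D²/(32μL) = 5.03e+05·(0.108)²/(32·0.107·916) = 1.871 m/s.
Check: Re = ρVD/μ = 908·1.871·0.108/0.107 = 1714 < 2300, so the laminar assumption holds.
Q = V·A = 1.871·(π/4·0.108²) = 0.01714 m³/s = 1030 L/min.

Q ≈ 1030 L/min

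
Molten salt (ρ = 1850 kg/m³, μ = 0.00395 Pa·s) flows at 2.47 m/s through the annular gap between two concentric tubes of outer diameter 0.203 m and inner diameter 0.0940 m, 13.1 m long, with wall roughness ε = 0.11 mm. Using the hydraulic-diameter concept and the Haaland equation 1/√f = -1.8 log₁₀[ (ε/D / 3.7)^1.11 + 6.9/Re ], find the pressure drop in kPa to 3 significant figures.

Hydraulic diameter D_h = 4A/P = D_o - D_i = 0.203 - 0.094 = 0.109 m.
Re = ρVD_h/μ = 1850·2.47·0.109/0.00395 = 1.261e+05.
ε/D_h = 0.00011/0.109 = 0.00101; Haaland gives 1/√f = -1.8 log₁₀[0.000111+5.47e-05] = 6.807, so f = 0.02158.
ΔP = f(L/D_h)(ρV²/2) = 0.02158·13.1/0.109·5643 = 1.464e+04 Pa.
ΔP = 14.6 kPa.

ΔP ≈ 14.6 kPa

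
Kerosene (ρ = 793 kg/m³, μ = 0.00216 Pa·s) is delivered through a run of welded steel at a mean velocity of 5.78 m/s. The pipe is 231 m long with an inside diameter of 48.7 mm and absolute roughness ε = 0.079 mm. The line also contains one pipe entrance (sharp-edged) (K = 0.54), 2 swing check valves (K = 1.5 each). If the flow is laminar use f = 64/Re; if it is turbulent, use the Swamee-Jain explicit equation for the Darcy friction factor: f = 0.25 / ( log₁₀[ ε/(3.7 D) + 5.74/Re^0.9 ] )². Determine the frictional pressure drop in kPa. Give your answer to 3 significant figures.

ΔP ≈ 1570 kPa

Reynolds number Re = ρVD/μ = 793 · 5.78 · 0.0487 / 0.00216 = 1.033e+05.
Re > 4000 → turbulent. Relative roughness ε/D = 7.9e-05/0.0487 = 0.00162. Swamee-Jain: f = 0.25/(log₁₀[0.00162/3.7 + 5.74/1.033e+05^0.9])² = 0.25/(log₁₀[0.000438 + 0.000176])² = 0.25/(-3.211)² = 0.02424.
Total minor-loss coefficient ΣK = 1·0.54 + 2·1.5 = 3.54.
ΔP = [f·L/D + ΣK]·(ρV²/2) = [0.02424·231/0.0487 + 3.54]·(793·5.78²/2) = [115 + 3.54]·1.325e+04 = 1.57e+06 Pa.
ΔP = 1.57e+06 Pa = 1570 kPa.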